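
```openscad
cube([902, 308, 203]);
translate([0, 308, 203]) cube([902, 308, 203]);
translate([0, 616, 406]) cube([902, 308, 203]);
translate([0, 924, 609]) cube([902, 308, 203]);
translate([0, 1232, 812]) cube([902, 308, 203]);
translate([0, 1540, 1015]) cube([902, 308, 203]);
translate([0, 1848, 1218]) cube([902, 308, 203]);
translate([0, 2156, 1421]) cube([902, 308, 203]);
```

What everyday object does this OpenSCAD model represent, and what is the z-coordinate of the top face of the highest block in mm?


A staircase. The total rise is 1624 mm.

8 identical blocks, each offset up and back from the previous — a staircase. Each step is 203 mm tall and there are 8 of them, so the total rise is 8 × 203 = 1624 mm.


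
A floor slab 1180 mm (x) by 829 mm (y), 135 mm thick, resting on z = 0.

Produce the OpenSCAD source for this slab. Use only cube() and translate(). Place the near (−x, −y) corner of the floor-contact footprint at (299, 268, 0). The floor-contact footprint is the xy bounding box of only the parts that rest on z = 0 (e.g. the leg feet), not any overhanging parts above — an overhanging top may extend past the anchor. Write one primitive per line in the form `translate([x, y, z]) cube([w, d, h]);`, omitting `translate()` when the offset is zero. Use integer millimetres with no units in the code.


translate([299, 268, 0]) cube([1180, 829, 135]);


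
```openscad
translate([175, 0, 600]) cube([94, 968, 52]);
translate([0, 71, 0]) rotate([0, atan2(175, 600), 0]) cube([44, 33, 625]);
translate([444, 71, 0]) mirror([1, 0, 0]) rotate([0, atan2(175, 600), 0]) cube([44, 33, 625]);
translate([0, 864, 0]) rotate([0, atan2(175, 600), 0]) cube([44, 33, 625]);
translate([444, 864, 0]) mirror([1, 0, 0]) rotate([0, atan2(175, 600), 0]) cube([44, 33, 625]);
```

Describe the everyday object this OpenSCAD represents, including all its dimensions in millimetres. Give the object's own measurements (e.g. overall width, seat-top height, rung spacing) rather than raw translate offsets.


A sawhorse. A 94×968×52 mm beam (x, y, z) sits on two A-frame leg pairs. Each pair is two raked legs of 44×33 mm section (33 mm along y) splaying symmetrically in x. Each leg rises 600 mm vertically over 175 mm of horizontal reach and is 625 mm long along its own axis. Every leg's outer bottom edge rests on the floor and its outer top edge meets a bottom edge of the beam — the left legs (tilting toward +x) meet the beam's −x bottom edge, the right legs (their mirror images, tilting toward −x) meet its +x bottom edge — so the leg tops tuck under the beam, the beam's underside is 600 mm above the floor, and the feet are 444 mm apart outside-to-outside with the beam centred between them. The two leg pairs are set in 71 mm from either end of the beam.


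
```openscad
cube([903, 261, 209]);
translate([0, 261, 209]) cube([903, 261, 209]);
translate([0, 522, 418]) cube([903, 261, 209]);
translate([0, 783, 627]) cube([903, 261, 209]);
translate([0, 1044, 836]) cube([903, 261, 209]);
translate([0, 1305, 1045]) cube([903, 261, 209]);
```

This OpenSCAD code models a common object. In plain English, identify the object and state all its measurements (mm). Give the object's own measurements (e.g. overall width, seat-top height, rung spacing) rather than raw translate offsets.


A straight staircase of 6 solid steps. Each step is 903 mm wide (x), 261 mm deep (y, the going) and 209 mm tall (the rise). The first step rests on the floor; each subsequent step sits one going further in +y and one rise higher in +z, directly behind and above the previous step with no overlap.


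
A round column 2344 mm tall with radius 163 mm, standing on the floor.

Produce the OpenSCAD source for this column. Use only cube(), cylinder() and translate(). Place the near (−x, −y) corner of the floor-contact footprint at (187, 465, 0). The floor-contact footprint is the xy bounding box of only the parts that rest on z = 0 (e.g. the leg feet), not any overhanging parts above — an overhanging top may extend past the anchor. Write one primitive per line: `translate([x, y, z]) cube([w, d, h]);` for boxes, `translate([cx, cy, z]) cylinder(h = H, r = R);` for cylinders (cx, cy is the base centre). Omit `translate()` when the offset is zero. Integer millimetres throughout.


translate([350, 628, 0]) cylinder(h = 2344, r = 163);


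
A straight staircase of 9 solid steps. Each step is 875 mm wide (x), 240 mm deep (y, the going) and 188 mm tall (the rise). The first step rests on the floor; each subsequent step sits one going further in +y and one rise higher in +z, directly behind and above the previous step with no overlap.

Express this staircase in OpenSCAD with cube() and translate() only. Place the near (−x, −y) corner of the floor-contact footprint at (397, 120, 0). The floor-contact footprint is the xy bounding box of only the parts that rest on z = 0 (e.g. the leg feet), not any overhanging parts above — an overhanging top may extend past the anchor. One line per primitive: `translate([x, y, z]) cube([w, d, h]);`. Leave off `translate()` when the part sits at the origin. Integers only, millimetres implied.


translate([397, 120, 0]) cube([875, 240, 188]);
translate([397, 360, 188]) cube([875, 240, 188]);
translate([397, 600, 376]) cube([875, 240, 188]);
translate([397, 840, 564]) cube([875, 240, 188]);
translate([397, 1080, 752]) cube([875, 240, 188]);
translate([397, 1320, 940]) cube([875, 240, 188]);
translate([397, 1560, 1128]) cube([875, 240, 188]);
translate([397, 1800, 1316]) cube([875, 240, 188]);
translate([397, 2040, 1504]) cube([875, 240, 188]);


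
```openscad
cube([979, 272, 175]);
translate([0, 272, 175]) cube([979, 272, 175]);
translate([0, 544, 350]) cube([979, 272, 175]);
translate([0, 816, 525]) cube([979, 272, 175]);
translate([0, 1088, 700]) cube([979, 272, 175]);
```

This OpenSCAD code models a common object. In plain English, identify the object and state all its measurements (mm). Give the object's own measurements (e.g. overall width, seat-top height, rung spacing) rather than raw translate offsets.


A straight staircase of 5 solid steps. Each step is 979 mm wide (x), 272 mm deep (y, the going) and 175 mm tall (the rise). The first step rests on the floor; each subsequent step sits one going further in +y and one rise higher in +z, directly behind and above the previous step with no overlap.


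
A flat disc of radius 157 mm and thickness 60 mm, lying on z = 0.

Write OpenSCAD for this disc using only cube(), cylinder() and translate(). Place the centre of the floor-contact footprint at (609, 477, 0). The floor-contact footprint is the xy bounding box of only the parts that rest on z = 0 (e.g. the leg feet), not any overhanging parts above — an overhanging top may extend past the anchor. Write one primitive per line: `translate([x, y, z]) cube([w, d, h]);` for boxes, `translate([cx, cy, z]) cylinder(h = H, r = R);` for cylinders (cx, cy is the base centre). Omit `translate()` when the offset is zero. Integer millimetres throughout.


translate([609, 477, 0]) cylinder(h = 60, r = 157);


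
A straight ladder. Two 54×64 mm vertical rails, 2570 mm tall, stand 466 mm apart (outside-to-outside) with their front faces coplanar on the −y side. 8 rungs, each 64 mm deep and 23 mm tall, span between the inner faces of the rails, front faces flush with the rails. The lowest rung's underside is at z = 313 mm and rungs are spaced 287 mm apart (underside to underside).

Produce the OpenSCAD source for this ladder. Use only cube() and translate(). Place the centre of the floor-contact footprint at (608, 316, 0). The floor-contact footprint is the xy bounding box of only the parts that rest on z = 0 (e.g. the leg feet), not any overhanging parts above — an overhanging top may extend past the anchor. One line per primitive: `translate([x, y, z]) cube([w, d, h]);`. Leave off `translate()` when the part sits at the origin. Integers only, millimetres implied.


translate([375, 284, 0]) cube([54, 64, 2570]);
translate([787, 284, 0]) cube([54, 64, 2570]);
translate([429, 284, 313]) cube([358, 64, 23]);
translate([429, 284, 600]) cube([358, 64, 23]);
translate([429, 284, 887]) cube([358, 64, 23]);
translate([429, 284, 1174]) cube([358, 64, 23]);
translate([429, 284, 1461]) cube([358, 64, 23]);
translate([429, 284, 1748]) cube([358, 64, 23]);
translate([429, 284, 2035]) cube([358, 64, 23]);
translate([429, 284, 2322]) cube([358, 64, 23]);


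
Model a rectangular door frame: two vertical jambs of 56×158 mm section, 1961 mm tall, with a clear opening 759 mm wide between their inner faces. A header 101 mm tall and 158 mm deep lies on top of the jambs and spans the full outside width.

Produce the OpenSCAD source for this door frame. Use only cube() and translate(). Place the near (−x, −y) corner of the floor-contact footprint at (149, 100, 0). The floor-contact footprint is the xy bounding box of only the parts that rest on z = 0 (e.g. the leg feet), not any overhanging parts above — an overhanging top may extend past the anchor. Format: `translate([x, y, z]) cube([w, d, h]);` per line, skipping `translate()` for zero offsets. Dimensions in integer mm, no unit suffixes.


translate([149, 100, 0]) cube([56, 158, 1961]);
translate([964, 100, 0]) cube([56, 158, 1961]);
translate([149, 100, 1961]) cube([871, 158, 101]);


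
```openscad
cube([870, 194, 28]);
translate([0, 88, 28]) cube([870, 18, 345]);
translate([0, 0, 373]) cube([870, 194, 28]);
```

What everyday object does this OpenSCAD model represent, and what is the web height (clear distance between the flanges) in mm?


An I-beam. The web height is 345 mm.

Two wide flanges with a thin centred web — an I-beam. Overall 401 mm minus two 28 mm flanges gives a web of 401 − 2·28 = 345 mm.


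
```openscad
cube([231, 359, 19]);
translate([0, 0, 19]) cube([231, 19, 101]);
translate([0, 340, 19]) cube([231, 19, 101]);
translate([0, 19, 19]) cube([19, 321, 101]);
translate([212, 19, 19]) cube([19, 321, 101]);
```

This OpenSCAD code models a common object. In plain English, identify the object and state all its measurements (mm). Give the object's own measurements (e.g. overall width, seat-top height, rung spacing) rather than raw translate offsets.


An open-topped rectangular box: outside dimensions 231×359×120 mm, with a uniform wall and base thickness of 19 mm. The base is a full 231×359 slab on the floor; four walls sit on top of the base. The front and back walls (the −y and +y sides) span the full width; the two side walls fit between them.


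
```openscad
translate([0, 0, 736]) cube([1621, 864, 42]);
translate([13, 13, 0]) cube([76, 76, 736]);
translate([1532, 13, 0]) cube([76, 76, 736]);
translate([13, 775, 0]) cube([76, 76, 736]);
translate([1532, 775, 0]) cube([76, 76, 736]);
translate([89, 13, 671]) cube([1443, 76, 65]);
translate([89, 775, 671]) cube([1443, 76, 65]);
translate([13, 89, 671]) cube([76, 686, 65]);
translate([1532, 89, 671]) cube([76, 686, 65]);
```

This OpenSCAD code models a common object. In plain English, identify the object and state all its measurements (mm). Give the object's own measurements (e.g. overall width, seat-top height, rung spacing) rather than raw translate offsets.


A rectangular dining table. The top is 1621×864×42 mm with its upper surface at z = 778 mm. It stands on four 76×76 mm square legs, each inset 13 mm from the nearest pair of top edges, running from the floor to the underside of the top. Four apron rails, 76 mm thick and 65 mm tall, run between adjacent legs with their top edges flush with the underside of the top and their outer faces flush with the legs' outer faces.


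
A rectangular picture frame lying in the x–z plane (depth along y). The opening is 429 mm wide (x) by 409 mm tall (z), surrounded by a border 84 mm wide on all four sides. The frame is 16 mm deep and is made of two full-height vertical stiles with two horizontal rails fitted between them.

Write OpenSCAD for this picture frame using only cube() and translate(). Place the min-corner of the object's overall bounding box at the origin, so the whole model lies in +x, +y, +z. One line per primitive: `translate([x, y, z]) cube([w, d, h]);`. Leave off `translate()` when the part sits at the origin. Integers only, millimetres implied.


cube([84, 16, 577]);
translate([513, 0, 0]) cube([84, 16, 577]);
translate([84, 0, 0]) cube([429, 16, 84]);
translate([84, 0, 493]) cube([429, 16, 84]);


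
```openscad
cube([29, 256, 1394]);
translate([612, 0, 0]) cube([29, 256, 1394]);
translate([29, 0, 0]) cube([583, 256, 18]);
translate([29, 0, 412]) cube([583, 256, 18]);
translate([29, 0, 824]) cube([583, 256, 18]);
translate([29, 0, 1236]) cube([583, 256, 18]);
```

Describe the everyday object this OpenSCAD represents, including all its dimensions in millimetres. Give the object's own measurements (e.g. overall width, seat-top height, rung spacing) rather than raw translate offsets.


An open bookshelf. Two side panels, each 29 mm thick, 256 mm deep and 1394 mm tall, stand 641 mm apart (outside-to-outside). Between them sit 4 shelves, each 18 mm thick and 256 mm deep, spanning the full gap between the sides. The bottom shelf rests on the floor (its underside at z = 0) and the clear gap between one shelf's top and the next shelf's underside is 394 mm.


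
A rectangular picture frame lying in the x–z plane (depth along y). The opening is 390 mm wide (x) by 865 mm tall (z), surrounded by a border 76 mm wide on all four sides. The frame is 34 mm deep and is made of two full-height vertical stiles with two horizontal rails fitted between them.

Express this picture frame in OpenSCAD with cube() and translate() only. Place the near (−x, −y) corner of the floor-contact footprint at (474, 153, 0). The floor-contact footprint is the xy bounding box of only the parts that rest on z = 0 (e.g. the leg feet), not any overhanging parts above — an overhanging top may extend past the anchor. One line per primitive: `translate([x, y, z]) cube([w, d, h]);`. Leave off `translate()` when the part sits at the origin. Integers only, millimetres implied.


translate([474, 153, 0]) cube([76, 34, 1017]);
translate([940, 153, 0]) cube([76, 34, 1017]);
translate([550, 153, 0]) cube([390, 34, 76]);
translate([550, 153, 941]) cube([390, 34, 76]);


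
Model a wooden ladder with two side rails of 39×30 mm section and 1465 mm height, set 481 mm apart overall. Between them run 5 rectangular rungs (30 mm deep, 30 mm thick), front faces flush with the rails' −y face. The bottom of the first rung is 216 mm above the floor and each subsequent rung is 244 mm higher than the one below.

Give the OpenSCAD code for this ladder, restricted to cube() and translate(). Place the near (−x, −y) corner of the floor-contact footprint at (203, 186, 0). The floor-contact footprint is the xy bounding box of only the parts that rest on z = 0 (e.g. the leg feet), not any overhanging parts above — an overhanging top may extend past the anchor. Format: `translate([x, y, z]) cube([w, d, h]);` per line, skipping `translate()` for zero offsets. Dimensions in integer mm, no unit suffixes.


translate([203, 186, 0]) cube([39, 30, 1465]);
translate([645, 186, 0]) cube([39, 30, 1465]);
translate([242, 186, 216]) cube([403, 30, 30]);
translate([242, 186, 460]) cube([403, 30, 30]);
translate([242, 186, 704]) cube([403, 30, 30]);
translate([242, 186, 948]) cube([403, 30, 30]);
translate([242, 186, 1192]) cube([403, 30, 30]);


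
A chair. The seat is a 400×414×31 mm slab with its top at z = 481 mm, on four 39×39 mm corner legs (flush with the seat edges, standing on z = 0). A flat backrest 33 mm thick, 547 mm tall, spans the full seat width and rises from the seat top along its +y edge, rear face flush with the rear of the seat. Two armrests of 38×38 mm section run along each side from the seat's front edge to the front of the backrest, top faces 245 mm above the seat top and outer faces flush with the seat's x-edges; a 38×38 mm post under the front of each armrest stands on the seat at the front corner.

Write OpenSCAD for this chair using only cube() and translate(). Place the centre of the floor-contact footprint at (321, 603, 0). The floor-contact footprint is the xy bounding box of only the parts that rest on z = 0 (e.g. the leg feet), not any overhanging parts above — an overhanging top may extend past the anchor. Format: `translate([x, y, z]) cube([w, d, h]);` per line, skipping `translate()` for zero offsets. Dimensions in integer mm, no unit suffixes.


translate([121, 396, 450]) cube([400, 414, 31]);
translate([121, 396, 0]) cube([39, 39, 450]);
translate([482, 396, 0]) cube([39, 39, 450]);
translate([121, 771, 0]) cube([39, 39, 450]);
translate([482, 771, 0]) cube([39, 39, 450]);
translate([121, 777, 481]) cube([400, 33, 547]);
translate([121, 396, 688]) cube([38, 381, 38]);
translate([483, 396, 688]) cube([38, 381, 38]);
translate([121, 396, 481]) cube([38, 38, 207]);
translate([483, 396, 481]) cube([38, 38, 207]);


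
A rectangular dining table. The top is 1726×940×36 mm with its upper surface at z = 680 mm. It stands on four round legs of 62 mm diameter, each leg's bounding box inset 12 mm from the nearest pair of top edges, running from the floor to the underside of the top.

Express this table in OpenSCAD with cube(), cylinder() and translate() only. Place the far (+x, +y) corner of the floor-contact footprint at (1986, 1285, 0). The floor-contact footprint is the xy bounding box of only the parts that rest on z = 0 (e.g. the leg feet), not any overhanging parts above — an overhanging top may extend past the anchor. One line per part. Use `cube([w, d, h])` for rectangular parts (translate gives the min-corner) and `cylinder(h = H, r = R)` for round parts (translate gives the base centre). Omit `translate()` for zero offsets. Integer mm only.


// leg_h = 680 - 36 = 644
translate([272, 357, 644]) cube([1726, 940, 36]);
translate([315, 400, 0]) cylinder(h = 644, r = 31);
translate([1955, 400, 0]) cylinder(h = 644, r = 31);
translate([315, 1254, 0]) cylinder(h = 644, r = 31);
translate([1955, 1254, 0]) cylinder(h = 644, r = 31);


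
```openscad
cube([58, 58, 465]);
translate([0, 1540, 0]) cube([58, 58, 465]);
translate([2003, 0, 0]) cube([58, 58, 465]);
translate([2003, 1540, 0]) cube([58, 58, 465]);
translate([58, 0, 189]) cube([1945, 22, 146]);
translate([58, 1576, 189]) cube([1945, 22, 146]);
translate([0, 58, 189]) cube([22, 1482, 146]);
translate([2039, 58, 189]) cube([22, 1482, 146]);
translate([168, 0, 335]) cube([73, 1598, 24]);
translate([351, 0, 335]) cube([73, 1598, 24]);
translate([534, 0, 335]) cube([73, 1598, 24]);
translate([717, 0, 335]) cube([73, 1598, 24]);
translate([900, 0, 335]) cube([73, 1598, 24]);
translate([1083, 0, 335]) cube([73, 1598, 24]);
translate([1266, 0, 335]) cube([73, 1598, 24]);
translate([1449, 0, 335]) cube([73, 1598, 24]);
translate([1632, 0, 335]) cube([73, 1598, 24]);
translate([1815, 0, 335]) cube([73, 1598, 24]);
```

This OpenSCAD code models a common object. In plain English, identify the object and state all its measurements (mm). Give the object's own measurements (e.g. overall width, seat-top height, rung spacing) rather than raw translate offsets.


A bed frame 2061 mm long (x) by 1598 mm wide (y). Four 58×58 mm corner posts, 465 mm tall, at the corners of the footprint. Four rails of 22 mm thickness and 146 mm height run between adjacent posts with their undersides at z = 189 mm, their outer faces flush with the outside of the frame (the two x-running rails run between the posts' inner faces; the two y-running rails run between the posts' inner faces). 10 slats, each 73 mm wide (x) and 24 mm thick, lie across the top of the two x-running rails, running the full 1598 mm width of the frame in y; along x they sit between the end posts with a 110 mm gap after the −x posts and between neighbouring slats, leaving 115 mm before the +x posts.


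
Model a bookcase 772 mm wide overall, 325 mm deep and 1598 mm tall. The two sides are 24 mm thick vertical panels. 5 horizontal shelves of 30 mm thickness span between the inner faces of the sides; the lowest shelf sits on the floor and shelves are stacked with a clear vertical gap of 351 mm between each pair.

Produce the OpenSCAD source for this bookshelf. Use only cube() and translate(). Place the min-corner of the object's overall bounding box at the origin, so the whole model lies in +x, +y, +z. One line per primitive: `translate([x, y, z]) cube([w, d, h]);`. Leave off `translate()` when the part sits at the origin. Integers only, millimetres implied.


cube([24, 325, 1598]);
translate([748, 0, 0]) cube([24, 325, 1598]);
translate([24, 0, 0]) cube([724, 325, 30]);
translate([24, 0, 381]) cube([724, 325, 30]);
translate([24, 0, 762]) cube([724, 325, 30]);
translate([24, 0, 1143]) cube([724, 325, 30]);
translate([24, 0, 1524]) cube([724, 325, 30]);


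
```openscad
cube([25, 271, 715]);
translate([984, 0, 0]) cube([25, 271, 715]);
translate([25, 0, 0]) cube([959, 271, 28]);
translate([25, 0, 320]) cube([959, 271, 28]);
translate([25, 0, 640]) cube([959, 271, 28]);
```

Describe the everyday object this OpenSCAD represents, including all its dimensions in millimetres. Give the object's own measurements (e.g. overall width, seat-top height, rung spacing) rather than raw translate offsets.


An open bookshelf. Two side panels, each 25 mm thick, 271 mm deep and 715 mm tall, stand 1009 mm apart (outside-to-outside). Between them sit 3 shelves, each 28 mm thick and 271 mm deep, spanning the full gap between the sides. The bottom shelf rests on the floor (its underside at z = 0) and the clear gap between one shelf's top and the next shelf's underside is 292 mm.


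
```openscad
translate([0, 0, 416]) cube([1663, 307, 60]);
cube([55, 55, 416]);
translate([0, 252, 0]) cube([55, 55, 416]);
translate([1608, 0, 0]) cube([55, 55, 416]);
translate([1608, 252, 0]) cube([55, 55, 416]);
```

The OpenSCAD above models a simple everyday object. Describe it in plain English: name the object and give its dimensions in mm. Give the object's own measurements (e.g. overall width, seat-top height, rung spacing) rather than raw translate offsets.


A bench: a 1663×307 mm seat slab, 60 mm thick, top at z = 476 mm, on four 55×55 mm square legs flush with the seat corners and standing on z = 0.


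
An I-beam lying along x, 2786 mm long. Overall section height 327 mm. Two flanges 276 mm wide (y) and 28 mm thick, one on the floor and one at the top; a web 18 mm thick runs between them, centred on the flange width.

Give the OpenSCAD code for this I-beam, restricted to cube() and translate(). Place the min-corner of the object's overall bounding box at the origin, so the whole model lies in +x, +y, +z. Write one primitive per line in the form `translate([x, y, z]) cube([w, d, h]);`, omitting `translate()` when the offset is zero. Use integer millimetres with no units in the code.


cube([2786, 276, 28]);
translate([0, 129, 28]) cube([2786, 18, 271]);
translate([0, 0, 299]) cube([2786, 276, 28]);


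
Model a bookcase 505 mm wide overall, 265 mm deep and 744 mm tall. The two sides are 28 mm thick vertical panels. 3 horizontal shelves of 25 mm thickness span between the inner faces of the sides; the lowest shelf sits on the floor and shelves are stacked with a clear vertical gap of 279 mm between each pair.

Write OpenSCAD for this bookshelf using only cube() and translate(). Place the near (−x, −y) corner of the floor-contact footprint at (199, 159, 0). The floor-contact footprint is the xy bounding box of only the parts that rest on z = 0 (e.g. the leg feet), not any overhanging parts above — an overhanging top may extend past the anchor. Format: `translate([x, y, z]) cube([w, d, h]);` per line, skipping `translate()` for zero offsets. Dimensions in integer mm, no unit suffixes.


translate([199, 159, 0]) cube([28, 265, 744]);
translate([676, 159, 0]) cube([28, 265, 744]);
translate([227, 159, 0]) cube([449, 265, 25]);
translate([227, 159, 304]) cube([449, 265, 25]);
translate([227, 159, 608]) cube([449, 265, 25]);


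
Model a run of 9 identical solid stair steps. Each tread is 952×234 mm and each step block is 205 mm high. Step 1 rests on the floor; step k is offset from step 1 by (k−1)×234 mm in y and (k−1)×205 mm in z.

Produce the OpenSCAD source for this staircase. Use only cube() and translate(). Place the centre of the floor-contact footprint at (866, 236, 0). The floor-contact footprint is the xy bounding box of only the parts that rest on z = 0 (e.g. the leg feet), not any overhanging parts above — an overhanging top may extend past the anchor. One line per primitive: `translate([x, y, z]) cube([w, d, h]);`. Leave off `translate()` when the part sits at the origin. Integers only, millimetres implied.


translate([390, 119, 0]) cube([952, 234, 205]);
translate([390, 353, 205]) cube([952, 234, 205]);
translate([390, 587, 410]) cube([952, 234, 205]);
translate([390, 821, 615]) cube([952, 234, 205]);
translate([390, 1055, 820]) cube([952, 234, 205]);
translate([390, 1289, 1025]) cube([952, 234, 205]);
translate([390, 1523, 1230]) cube([952, 234, 205]);
translate([390, 1757, 1435]) cube([952, 234, 205]);
translate([390, 1991, 1640]) cube([952, 234, 205]);


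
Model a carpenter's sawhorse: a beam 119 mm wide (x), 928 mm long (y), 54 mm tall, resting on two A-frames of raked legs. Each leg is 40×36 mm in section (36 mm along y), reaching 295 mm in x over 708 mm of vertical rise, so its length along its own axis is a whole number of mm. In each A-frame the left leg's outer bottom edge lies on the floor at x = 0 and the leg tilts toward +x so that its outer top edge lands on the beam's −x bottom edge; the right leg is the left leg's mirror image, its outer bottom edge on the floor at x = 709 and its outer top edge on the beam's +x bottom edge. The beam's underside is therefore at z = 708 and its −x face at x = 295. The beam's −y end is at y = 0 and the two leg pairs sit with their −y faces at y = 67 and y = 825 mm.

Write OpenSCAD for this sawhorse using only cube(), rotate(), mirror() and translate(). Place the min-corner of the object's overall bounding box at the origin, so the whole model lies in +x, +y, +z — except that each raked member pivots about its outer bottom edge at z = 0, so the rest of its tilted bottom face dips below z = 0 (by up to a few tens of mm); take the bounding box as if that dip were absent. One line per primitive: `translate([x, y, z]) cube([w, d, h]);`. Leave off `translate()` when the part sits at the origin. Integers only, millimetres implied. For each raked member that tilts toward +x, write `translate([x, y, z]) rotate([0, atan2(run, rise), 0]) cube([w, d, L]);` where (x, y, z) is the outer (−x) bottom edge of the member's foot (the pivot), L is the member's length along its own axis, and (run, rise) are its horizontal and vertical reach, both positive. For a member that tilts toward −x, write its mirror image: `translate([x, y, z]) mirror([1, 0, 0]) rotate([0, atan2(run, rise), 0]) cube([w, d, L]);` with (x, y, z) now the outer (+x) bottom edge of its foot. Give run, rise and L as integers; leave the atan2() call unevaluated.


// leg length = √(295² + 708²) = 767
// right-leg outer foot x = 2·295 + 119 = 709
// beam min-corner = (295, 0, 708)
translate([295, 0, 708]) cube([119, 928, 54]);
translate([0, 67, 0]) rotate([0, atan2(295, 708), 0]) cube([40, 36, 767]);
translate([709, 67, 0]) mirror([1, 0, 0]) rotate([0, atan2(295, 708), 0]) cube([40, 36, 767]);
translate([0, 825, 0]) rotate([0, atan2(295, 708), 0]) cube([40, 36, 767]);
translate([709, 825, 0]) mirror([1, 0, 0]) rotate([0, atan2(295, 708), 0]) cube([40, 36, 767]);


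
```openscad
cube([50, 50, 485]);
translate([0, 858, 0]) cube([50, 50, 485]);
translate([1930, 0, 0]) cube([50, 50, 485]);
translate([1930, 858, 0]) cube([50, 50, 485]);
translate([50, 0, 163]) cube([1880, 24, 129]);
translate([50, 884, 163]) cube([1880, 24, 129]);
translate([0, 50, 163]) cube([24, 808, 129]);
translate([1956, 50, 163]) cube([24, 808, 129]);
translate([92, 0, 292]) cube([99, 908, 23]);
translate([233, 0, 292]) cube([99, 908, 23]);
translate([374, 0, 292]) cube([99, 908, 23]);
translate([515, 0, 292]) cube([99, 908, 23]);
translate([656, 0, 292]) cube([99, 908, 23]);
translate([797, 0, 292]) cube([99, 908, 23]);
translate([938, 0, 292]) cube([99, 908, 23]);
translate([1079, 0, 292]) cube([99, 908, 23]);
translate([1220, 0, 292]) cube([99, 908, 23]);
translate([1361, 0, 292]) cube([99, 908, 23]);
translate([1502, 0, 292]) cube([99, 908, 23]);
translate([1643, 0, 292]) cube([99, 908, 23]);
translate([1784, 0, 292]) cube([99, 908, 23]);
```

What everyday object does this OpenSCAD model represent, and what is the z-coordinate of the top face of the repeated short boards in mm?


A bed frame. The slat-top height is 315 mm.

Four posts, four rails, and a row of slats — a bed frame. Slats sit on the rails at z = 163 + 129 = 292; with slat thickness 23, the top is 315 mm.


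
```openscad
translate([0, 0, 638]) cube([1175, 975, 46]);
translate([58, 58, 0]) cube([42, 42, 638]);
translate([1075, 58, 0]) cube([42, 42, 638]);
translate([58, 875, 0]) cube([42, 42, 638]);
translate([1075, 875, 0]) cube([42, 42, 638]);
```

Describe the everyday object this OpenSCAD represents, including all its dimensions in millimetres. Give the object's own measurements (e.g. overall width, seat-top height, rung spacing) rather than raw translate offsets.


A table: top 1175 mm (x) × 975 mm (y), 46 mm thick, upper face at z = 684 mm, on four 42×42 mm square legs, each inset 58 mm from the nearest pair of top edges from z = 0 to the bottom of the top.


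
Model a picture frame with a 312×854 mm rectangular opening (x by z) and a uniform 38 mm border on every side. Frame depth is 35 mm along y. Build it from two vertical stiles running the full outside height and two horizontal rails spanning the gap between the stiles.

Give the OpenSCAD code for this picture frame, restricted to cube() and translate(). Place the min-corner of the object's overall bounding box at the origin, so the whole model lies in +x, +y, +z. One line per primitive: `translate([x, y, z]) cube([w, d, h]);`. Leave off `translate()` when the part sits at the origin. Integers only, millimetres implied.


cube([38, 35, 930]);
translate([350, 0, 0]) cube([38, 35, 930]);
translate([38, 0, 0]) cube([312, 35, 38]);
translate([38, 0, 892]) cube([312, 35, 38]);


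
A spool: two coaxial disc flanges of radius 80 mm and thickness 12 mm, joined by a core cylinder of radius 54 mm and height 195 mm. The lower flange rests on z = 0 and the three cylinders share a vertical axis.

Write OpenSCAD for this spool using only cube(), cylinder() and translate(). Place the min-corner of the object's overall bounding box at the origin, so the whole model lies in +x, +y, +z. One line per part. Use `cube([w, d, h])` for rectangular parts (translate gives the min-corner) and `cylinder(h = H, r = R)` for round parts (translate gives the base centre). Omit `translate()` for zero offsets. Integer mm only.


translate([80, 80, 0]) cylinder(h = 12, r = 80);
translate([80, 80, 12]) cylinder(h = 195, r = 54);
translate([80, 80, 207]) cylinder(h = 12, r = 80);


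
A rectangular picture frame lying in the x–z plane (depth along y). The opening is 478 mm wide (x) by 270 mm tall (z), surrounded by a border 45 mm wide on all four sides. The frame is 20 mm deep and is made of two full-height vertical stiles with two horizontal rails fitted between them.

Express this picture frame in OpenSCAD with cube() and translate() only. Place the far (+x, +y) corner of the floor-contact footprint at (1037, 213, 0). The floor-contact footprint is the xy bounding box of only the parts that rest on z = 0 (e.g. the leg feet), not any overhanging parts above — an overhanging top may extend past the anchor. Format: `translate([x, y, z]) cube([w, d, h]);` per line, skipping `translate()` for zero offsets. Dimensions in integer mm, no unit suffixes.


translate([469, 193, 0]) cube([45, 20, 360]);
translate([992, 193, 0]) cube([45, 20, 360]);
translate([514, 193, 0]) cube([478, 20, 45]);
translate([514, 193, 315]) cube([478, 20, 45]);


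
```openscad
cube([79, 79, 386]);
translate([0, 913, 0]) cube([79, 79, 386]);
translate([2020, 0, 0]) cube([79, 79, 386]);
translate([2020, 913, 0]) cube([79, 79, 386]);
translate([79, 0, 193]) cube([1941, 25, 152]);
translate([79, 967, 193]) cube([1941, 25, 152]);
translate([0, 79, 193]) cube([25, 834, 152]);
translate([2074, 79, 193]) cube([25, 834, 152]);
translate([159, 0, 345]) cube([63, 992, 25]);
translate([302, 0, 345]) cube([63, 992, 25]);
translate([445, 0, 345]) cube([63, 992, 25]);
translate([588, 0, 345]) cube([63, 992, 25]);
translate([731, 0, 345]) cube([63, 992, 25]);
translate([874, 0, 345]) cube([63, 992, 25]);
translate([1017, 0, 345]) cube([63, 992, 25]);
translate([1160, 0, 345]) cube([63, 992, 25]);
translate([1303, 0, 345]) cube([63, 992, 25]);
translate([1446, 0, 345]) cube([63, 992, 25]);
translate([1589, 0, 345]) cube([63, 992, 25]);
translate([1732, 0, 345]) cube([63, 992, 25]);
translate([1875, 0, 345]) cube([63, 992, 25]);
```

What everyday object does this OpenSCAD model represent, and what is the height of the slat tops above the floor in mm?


A bed frame. The slat-top height is 370 mm.

Four posts, four rails, and a row of slats — a bed frame. Slats sit on the rails at z = 193 + 152 = 345; with slat thickness 25, the top is 370 mm.


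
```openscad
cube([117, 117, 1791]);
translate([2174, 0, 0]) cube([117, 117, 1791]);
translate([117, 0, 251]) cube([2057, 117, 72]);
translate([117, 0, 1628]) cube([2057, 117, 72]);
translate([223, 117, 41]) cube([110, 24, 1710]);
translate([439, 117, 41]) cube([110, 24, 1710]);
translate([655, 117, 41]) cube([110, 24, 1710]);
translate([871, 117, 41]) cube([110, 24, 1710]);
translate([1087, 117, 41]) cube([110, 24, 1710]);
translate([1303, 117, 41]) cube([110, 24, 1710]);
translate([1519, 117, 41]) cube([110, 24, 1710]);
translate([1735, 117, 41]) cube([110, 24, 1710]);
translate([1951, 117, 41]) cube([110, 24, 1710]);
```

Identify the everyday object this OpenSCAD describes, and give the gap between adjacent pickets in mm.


A fence section. The picket gap is 106 mm.

Two posts, two rails, 9 pickets — a fence section. Span 2057 mm holds 9 pickets of 110 mm with 10 equal gaps: ⌊(2057 − 9·110) / 10⌋ = 106 mm.


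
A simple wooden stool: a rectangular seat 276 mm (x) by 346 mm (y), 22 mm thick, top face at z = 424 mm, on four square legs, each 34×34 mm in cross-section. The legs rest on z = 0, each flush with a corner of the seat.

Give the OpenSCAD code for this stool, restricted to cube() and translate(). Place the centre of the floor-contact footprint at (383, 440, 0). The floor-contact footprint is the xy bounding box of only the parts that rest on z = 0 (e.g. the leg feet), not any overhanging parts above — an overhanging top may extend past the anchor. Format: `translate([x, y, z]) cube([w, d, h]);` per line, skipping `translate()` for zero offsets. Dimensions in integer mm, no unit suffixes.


// leg_h = 424 - 22 = 402
translate([245, 267, 402]) cube([276, 346, 22]);
translate([245, 267, 0]) cube([34, 34, 402]);
translate([487, 267, 0]) cube([34, 34, 402]);
translate([245, 579, 0]) cube([34, 34, 402]);
translate([487, 579, 0]) cube([34, 34, 402]);


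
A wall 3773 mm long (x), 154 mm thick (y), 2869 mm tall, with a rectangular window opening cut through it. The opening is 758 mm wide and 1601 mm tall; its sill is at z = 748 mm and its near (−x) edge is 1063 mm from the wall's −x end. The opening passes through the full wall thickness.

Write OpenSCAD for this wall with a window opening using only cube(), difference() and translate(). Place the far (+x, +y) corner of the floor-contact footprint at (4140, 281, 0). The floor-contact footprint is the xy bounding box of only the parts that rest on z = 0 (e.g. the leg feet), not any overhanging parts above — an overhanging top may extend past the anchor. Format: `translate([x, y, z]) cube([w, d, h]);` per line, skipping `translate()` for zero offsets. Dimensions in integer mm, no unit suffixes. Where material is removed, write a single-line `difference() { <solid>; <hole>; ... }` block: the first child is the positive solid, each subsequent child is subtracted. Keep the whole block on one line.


difference() { translate([367, 127, 0]) cube([3773, 154, 2869]); translate([1430, 127, 748]) cube([758, 154, 1601]); }


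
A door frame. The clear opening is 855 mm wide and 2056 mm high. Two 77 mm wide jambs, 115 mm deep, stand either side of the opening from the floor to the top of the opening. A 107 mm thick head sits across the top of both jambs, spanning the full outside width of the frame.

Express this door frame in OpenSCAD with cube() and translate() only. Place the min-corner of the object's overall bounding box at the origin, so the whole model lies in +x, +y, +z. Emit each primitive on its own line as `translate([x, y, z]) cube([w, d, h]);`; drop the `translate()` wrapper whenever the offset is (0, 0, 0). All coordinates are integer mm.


cube([77, 115, 2056]);
translate([932, 0, 0]) cube([77, 115, 2056]);
translate([0, 0, 2056]) cube([1009, 115, 107]);


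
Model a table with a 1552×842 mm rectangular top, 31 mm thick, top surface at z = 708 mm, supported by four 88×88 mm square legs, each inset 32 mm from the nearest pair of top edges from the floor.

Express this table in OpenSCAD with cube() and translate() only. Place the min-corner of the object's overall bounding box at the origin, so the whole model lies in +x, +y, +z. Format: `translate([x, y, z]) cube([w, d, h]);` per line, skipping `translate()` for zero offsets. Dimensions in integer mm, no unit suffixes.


translate([0, 0, 677]) cube([1552, 842, 31]);
translate([32, 32, 0]) cube([88, 88, 677]);
translate([1432, 32, 0]) cube([88, 88, 677]);
translate([32, 722, 0]) cube([88, 88, 677]);
translate([1432, 722, 0]) cube([88, 88, 677]);


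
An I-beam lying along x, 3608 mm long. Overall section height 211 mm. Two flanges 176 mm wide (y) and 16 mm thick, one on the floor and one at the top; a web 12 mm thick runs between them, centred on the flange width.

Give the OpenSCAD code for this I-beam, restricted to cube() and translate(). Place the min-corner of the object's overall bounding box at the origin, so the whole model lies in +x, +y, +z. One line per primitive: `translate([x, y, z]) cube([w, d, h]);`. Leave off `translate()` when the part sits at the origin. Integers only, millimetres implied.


cube([3608, 176, 16]);
translate([0, 82, 16]) cube([3608, 12, 179]);
translate([0, 0, 195]) cube([3608, 176, 16]);


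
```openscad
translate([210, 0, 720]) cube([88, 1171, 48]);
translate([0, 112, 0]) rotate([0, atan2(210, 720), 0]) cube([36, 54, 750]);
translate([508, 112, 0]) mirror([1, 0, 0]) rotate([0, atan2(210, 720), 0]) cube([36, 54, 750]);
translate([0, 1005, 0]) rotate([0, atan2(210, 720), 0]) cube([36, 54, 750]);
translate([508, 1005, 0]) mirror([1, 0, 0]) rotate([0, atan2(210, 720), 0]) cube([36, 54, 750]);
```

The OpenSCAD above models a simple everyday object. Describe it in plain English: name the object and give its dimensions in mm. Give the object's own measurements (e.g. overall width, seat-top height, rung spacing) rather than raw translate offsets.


A sawhorse. A 88×1171×48 mm beam (x, y, z) sits on two A-frame leg pairs. Each pair is two raked legs of 36×54 mm section (54 mm along y) splaying symmetrically in x. Each leg rises 720 mm vertically over 210 mm of horizontal reach and is 750 mm long along its own axis. Every leg's outer bottom edge rests on the floor and its outer top edge meets a bottom edge of the beam — the left legs (tilting toward +x) meet the beam's −x bottom edge, the right legs (their mirror images, tilting toward −x) meet its +x bottom edge — so the leg tops tuck under the beam, the beam's underside is 720 mm above the floor, and the feet are 508 mm apart outside-to-outside with the beam centred between them. The two leg pairs are set in 112 mm from either end of the beam.


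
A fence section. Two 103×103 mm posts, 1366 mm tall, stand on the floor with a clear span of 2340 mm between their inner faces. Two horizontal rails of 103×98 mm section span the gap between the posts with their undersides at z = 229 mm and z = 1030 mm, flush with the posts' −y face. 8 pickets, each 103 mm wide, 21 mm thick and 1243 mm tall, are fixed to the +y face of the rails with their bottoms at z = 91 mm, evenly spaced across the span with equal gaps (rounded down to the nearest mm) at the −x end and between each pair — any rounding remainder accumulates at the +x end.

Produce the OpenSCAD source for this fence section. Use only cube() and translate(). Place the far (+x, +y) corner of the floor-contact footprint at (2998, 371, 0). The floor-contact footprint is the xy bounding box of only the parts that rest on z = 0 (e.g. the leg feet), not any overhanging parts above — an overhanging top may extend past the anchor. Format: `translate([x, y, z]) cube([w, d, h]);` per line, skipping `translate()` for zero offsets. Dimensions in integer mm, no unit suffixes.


translate([452, 268, 0]) cube([103, 103, 1366]);
translate([2895, 268, 0]) cube([103, 103, 1366]);
translate([555, 268, 229]) cube([2340, 103, 98]);
translate([555, 268, 1030]) cube([2340, 103, 98]);
translate([723, 371, 91]) cube([103, 21, 1243]);
translate([994, 371, 91]) cube([103, 21, 1243]);
translate([1265, 371, 91]) cube([103, 21, 1243]);
translate([1536, 371, 91]) cube([103, 21, 1243]);
translate([1807, 371, 91]) cube([103, 21, 1243]);
translate([2078, 371, 91]) cube([103, 21, 1243]);
translate([2349, 371, 91]) cube([103, 21, 1243]);
translate([2620, 371, 91]) cube([103, 21, 1243]);
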